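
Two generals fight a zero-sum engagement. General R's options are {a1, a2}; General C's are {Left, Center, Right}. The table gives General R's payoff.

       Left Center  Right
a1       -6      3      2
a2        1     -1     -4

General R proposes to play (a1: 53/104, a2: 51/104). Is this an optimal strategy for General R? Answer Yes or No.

No

Against Left this mix gives (53/104)·(-6) + (51/104)·1 = -267/104.
Against Center this mix gives (53/104)·3 + (51/104)·(-1) = 27/26.
Against Right this mix gives (53/104)·2 + (51/104)·(-4) = -49/52.
General C will play Left, holding General R to -267/104. Shifting weight toward the row that does better against Left would raise this floor (the equalizing mix achieves -22/13 against both Left and Right), so the proposed strategy is not optimal.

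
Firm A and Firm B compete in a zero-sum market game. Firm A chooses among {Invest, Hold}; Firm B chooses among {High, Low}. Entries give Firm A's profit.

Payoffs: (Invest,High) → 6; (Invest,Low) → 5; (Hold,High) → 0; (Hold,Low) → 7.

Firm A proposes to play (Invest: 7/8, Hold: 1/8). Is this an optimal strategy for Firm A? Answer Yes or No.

Yes

Against High this mix gives (7/8)·6 + (1/8)·0 = 21/4.
Against Low this mix gives (7/8)·5 + (1/8)·7 = 21/4.
All of Firm B's active replies (High, Low) yield 21/4, and no column does worse for Firm A. The mix makes Firm B indifferent and guarantees 21/4, so it is optimal.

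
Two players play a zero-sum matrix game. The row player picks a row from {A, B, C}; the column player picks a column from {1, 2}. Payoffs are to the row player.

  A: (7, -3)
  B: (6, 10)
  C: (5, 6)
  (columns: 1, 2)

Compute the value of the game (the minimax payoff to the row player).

Row minima: A → -3, B → 6, C → 5; maximin = 6.
Column maxima: 1 → 7, 2 → 10; minimax = 7.
6 ≠ 7, so there is no saddle point; optimal play is mixed.
C is strictly dominated by B, so the row player never plays it.
On the remaining 2×2 (A, B vs 1, 2):
Let the row player play A with probability p. Expected payoff against 1: 7p + 6(1−p) = p + 6; against 2: (-3)p + 10(1−p) = −13p + 10.
Setting these equal: p + 6 = −13p + 10 ⇒ 14p = 4 ⇒ p = 2/7, and the value is (1)·(2/7) + 6 = 44/7.
For the column player: with q = P(1), equating A's and B's payoffs gives 10q − 3 = −4q + 10 ⇒ q = 13/14.

44/7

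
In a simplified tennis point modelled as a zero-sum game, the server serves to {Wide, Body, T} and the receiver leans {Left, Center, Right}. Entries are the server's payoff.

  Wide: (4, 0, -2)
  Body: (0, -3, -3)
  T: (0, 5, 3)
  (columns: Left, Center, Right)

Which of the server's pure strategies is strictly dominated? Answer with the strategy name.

Body

Wide gives a strictly higher payoff than Body against every column: 4 > 0, 0 > -3, -2 > -3.
So Body is strictly dominated and the server never plays it.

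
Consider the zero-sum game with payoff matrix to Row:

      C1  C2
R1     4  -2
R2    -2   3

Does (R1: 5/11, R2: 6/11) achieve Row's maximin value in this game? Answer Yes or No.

Yes

Against C1 this mix gives (5/11)·4 + (6/11)·(-2) = 8/11.
Against C2 this mix gives (5/11)·(-2) + (6/11)·3 = 8/11.
All of Column's active replies (C1, C2) yield 8/11, and no column does worse for Row. The mix makes Column indifferent and guarantees 8/11, so it is optimal.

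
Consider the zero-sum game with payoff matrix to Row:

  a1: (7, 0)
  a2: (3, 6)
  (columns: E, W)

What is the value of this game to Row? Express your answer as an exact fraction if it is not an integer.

21/5

Row minima: a1 → 0, a2 → 3; maximin = 3.
Column maxima: E → 7, W → 6; minimax = 6.
3 ≠ 6, so there is no saddle point; optimal play is mixed.
Let Row play a1 with probability p. Expected payoff against E: 7p + 3(1−p) = 4p + 3; against W: 0p + 6(1−p) = −6p + 6.
Setting these equal: 4p + 3 = −6p + 6 ⇒ 10p = 3 ⇒ p = 3/10, and the value is (4)·(3/10) + 3 = 21/5.
For Column: with q = P(E), equating a1's and a2's payoffs gives 7q = −3q + 6 ⇒ q = 3/5.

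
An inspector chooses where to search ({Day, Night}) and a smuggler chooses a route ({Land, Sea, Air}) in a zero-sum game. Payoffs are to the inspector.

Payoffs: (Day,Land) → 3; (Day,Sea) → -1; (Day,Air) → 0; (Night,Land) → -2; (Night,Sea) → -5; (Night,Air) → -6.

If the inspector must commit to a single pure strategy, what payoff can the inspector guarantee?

Row minima: Day → -1, Night → -6.
The best of these is -1.

-1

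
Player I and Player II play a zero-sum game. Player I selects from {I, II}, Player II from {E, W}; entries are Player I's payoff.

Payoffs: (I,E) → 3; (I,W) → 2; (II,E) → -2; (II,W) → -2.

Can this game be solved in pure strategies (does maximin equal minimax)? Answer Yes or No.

Yes

Row minima: I → 2, II → -2; maximin = 2.
Column maxima: E → 3, W → 2; minimax = 2.
maximin = minimax = 2, so a saddle point exists.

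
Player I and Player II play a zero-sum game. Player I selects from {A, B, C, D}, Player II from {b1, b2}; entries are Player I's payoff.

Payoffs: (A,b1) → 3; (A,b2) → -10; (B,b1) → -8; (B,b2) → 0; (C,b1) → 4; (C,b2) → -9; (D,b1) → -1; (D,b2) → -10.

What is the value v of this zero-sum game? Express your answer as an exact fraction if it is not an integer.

-24/7

Row minima: A → -10, B → -8, C → -9, D → -10; maximin = -8.
Column maxima: b1 → 4, b2 → 0; minimax = 0.
-8 ≠ 0, so there is no saddle point; optimal play is mixed.
A is strictly dominated by C, so Player I never plays it.
D is strictly dominated by C, so Player I never plays it.
On the remaining 2×2 (B, C vs b1, b2):
Let Player I play B with probability p. Expected payoff against b1: (-8)p + 4(1−p) = −12p + 4; against b2: 0p + (-9)(1−p) = 9p − 9.
Setting these equal: −12p + 4 = 9p − 9 ⇒ −21p = -13 ⇒ p = 13/21, and the value is (-12)·(13/21) + 4 = -24/7.
For Player II: with q = P(b1), equating B's and C's payoffs gives −8q = 13q − 9 ⇒ q = 3/7.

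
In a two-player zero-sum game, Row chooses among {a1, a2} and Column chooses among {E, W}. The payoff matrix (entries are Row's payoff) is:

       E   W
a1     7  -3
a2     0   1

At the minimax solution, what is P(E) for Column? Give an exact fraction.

4/11

Row minima: a1 → -3, a2 → 0; maximin = 0.
Column maxima: E → 7, W → 1; minimax = 1.
0 ≠ 1, so there is no saddle point; optimal play is mixed.
Let Row play a1 with probability p. Expected payoff against E: 7p + 0(1−p) = 7p; against W: (-3)p + 1(1−p) = −4p + 1.
Setting these equal: 7p = −4p + 1 ⇒ 11p = 1 ⇒ p = 1/11, and the value is (7)·(1/11) = 7/11.
For Column: with q = P(E), equating a1's and a2's payoffs gives 10q − 3 = −q + 1 ⇒ q = 4/11.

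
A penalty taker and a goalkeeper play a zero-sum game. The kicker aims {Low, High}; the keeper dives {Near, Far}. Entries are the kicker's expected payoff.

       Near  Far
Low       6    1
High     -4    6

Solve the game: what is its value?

Row minima: Low → 1, High → -4; maximin = 1.
Column maxima: Near → 6, Far → 6; minimax = 6.
1 ≠ 6, so there is no saddle point; optimal play is mixed.
Let the kicker play Low with probability p. Expected payoff against Near: 6p + (-4)(1−p) = 10p − 4; against Far: 1p + 6(1−p) = −5p + 6.
Setting these equal: 10p − 4 = −5p + 6 ⇒ 15p = 10 ⇒ p = 2/3, and the value is (10)·(2/3) − 4 = 8/3.
For the keeper: with q = P(Near), equating Low's and High's payoffs gives 5q + 1 = −10q + 6 ⇒ q = 1/3.

8/3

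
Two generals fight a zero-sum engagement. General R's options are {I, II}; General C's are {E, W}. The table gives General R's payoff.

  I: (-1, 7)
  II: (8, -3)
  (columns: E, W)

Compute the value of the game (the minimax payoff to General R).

Row minima: I → -1, II → -3; maximin = -1.
Column maxima: E → 8, W → 7; minimax = 7.
-1 ≠ 7, so there is no saddle point; optimal play is mixed.
Let General R play I with probability p. Expected payoff against E: (-1)p + 8(1−p) = −9p + 8; against W: 7p + (-3)(1−p) = 10p − 3.
Setting these equal: −9p + 8 = 10p − 3 ⇒ −19p = -11 ⇒ p = 11/19, and the value is (-9)·(11/19) + 8 = 53/19.
For General C: with q = P(E), equating I's and II's payoffs gives −8q + 7 = 11q − 3 ⇒ q = 10/19.

53/19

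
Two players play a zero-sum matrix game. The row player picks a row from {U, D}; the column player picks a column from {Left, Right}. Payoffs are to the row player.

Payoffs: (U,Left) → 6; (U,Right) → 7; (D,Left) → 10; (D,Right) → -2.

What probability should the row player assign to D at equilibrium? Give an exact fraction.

1/13

Row minima: U → 6, D → -2; maximin = 6.
Column maxima: Left → 10, Right → 7; minimax = 7.
6 ≠ 7, so there is no saddle point; optimal play is mixed.
Let the row player play U with probability p. Expected payoff against Left: 6p + 10(1−p) = −4p + 10; against Right: 7p + (-2)(1−p) = 9p − 2.
Setting these equal: −4p + 10 = 9p − 2 ⇒ −13p = -12 ⇒ p = 12/13, and the value is (-4)·(12/13) + 10 = 82/13.
For the column player: with q = P(Left), equating U's and D's payoffs gives −q + 7 = 12q − 2 ⇒ q = 9/13.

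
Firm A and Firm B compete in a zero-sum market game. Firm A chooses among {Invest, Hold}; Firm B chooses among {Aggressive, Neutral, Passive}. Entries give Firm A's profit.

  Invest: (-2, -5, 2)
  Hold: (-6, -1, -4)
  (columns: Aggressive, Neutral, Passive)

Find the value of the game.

Row minima: Invest → -5, Hold → -6; maximin = -5.
Column maxima: Aggressive → -2, Neutral → -1, Passive → 2; minimax = -2.
-5 ≠ -2, so there is no saddle point; optimal play is mixed.
Passive is strictly dominated by Aggressive (it gives Firm A strictly more in every row), so Firm B never plays it.
On the remaining 2×2 (Invest, Hold vs Aggressive, Neutral):
Let Firm A play Invest with probability p. Expected payoff against Aggressive: (-2)p + (-6)(1−p) = 4p − 6; against Neutral: (-5)p + (-1)(1−p) = −4p − 1.
Setting these equal: 4p − 6 = −4p − 1 ⇒ 8p = 5 ⇒ p = 5/8, and the value is (4)·(5/8) − 6 = -7/2.
For Firm B: with q = P(Aggressive), equating Invest's and Hold's payoffs gives 3q − 5 = −5q − 1 ⇒ q = 1/2.

-7/2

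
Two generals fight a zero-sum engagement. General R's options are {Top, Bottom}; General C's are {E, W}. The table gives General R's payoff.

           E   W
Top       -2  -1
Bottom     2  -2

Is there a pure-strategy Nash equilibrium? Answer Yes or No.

No

Row minima: Top → -2, Bottom → -2; maximin = -2.
Column maxima: E → 2, W → -1; minimax = -1.
-2 ≠ -1, so no pure-strategy equilibrium exists.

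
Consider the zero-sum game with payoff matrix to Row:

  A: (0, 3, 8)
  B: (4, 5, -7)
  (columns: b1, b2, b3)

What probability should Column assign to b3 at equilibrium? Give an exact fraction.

Row minima: A → 0, B → -7; maximin = 0.
Column maxima: b1 → 4, b2 → 5, b3 → 8; minimax = 4.
0 ≠ 4, so there is no saddle point; optimal play is mixed.
b2 is strictly dominated by b1 (it gives Row strictly more in every row), so Column never plays it.
On the remaining 2×2 (A, B vs b1, b3):
Let Row play A with probability p. Expected payoff against b1: 0p + 4(1−p) = −4p + 4; against b3: 8p + (-7)(1−p) = 15p − 7.
Setting these equal: −4p + 4 = 15p − 7 ⇒ −19p = -11 ⇒ p = 11/19, and the value is (-4)·(11/19) + 4 = 32/19.
For Column: with q = P(b1), equating A's and B's payoffs gives −8q + 8 = 11q − 7 ⇒ q = 15/19.

4/19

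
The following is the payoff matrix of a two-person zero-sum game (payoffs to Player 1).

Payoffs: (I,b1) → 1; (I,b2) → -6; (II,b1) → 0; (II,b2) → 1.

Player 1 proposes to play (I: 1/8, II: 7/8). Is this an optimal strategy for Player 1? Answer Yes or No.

Against b1 this mix gives (1/8)·1 + (7/8)·0 = 1/8.
Against b2 this mix gives (1/8)·(-6) + (7/8)·1 = 1/8.
All of Player 2's active replies (b1, b2) yield 1/8, and no column does worse for Player 1. The mix makes Player 2 indifferent and guarantees 1/8, so it is optimal.

Yes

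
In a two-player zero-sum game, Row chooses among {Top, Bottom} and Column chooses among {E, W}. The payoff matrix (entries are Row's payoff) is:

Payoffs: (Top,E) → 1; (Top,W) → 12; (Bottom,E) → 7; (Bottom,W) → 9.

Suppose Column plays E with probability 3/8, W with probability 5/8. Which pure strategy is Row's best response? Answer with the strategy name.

Bottom

Expected payoff of Top: (3/8)·1 + (5/8)·12 = 63/8.
Expected payoff of Bottom: (3/8)·7 + (5/8)·9 = 33/4.
The largest is 33/4, so Row's best response is Bottom.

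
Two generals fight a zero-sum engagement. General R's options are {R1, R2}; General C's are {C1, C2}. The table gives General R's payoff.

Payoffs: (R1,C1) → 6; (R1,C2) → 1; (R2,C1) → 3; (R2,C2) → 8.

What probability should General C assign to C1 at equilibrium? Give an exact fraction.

7/10

Row minima: R1 → 1, R2 → 3; maximin = 3.
Column maxima: C1 → 6, C2 → 8; minimax = 6.
3 ≠ 6, so there is no saddle point; optimal play is mixed.
Let General R play R1 with probability p. Expected payoff against C1: 6p + 3(1−p) = 3p + 3; against C2: 1p + 8(1−p) = −7p + 8.
Setting these equal: 3p + 3 = −7p + 8 ⇒ 10p = 5 ⇒ p = 1/2, and the value is (3)·(1/2) + 3 = 9/2.
For General C: with q = P(C1), equating R1's and R2's payoffs gives 5q + 1 = −5q + 8 ⇒ q = 7/10.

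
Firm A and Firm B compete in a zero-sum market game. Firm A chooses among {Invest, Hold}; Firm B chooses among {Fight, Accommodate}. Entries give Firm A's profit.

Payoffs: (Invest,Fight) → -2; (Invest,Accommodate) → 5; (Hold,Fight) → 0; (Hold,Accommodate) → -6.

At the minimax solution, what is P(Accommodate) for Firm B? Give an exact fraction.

Row minima: Invest → -2, Hold → -6; maximin = -2.
Column maxima: Fight → 0, Accommodate → 5; minimax = 0.
-2 ≠ 0, so there is no saddle point; optimal play is mixed.
Let Firm A play Invest with probability p. Expected payoff against Fight: (-2)p + 0(1−p) = −2p; against Accommodate: 5p + (-6)(1−p) = 11p − 6.
Setting these equal: −2p = 11p − 6 ⇒ −13p = -6 ⇒ p = 6/13, and the value is (-2)·(6/13) = -12/13.
For Firm B: with q = P(Fight), equating Invest's and Hold's payoffs gives −7q + 5 = 6q − 6 ⇒ q = 11/13.

2/13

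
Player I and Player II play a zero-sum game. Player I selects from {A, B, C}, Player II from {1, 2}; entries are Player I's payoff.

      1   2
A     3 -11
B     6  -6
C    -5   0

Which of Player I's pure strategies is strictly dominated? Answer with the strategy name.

A

B gives a strictly higher payoff than A against every column: 6 > 3, -6 > -11.
So A is strictly dominated and Player I never plays it.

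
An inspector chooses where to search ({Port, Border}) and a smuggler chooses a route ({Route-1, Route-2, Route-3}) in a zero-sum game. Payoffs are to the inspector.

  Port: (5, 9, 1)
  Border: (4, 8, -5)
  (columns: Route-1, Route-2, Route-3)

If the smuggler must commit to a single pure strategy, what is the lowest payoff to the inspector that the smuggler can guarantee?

1

Column maxima: Route-1 → 5, Route-2 → 9, Route-3 → 1.
The smallest of these is 1.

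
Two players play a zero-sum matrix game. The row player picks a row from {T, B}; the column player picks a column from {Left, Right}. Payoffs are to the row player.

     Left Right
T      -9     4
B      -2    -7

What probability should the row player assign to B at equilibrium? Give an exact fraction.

13/18

Row minima: T → -9, B → -7; maximin = -7.
Column maxima: Left → -2, Right → 4; minimax = -2.
-7 ≠ -2, so there is no saddle point; optimal play is mixed.
Let the row player play T with probability p. Expected payoff against Left: (-9)p + (-2)(1−p) = −7p − 2; against Right: 4p + (-7)(1−p) = 11p − 7.
Setting these equal: −7p − 2 = 11p − 7 ⇒ −18p = -5 ⇒ p = 5/18, and the value is (-7)·(5/18) − 2 = -71/18.
For the column player: with q = P(Left), equating T's and B's payoffs gives −13q + 4 = 5q − 7 ⇒ q = 11/18.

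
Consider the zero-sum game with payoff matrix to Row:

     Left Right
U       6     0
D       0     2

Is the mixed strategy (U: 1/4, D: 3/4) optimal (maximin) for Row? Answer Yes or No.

Yes

Against Left this mix gives (1/4)·6 + (3/4)·0 = 3/2.
Against Right this mix gives (1/4)·0 + (3/4)·2 = 3/2.
All of Column's active replies (Left, Right) yield 3/2, and no column does worse for Row. The mix makes Column indifferent and guarantees 3/2, so it is optimal.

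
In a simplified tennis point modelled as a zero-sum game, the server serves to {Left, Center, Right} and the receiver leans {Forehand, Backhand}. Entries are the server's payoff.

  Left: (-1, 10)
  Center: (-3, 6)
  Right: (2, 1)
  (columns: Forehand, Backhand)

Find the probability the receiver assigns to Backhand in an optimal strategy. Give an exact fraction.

Row minima: Left → -1, Center → -3, Right → 1; maximin = 1.
Column maxima: Forehand → 2, Backhand → 10; minimax = 2.
1 ≠ 2, so there is no saddle point; optimal play is mixed.
Center is strictly dominated by Left, so the server never plays it.
On the remaining 2×2 (Left, Right vs Forehand, Backhand):
Let the server play Left with probability p. Expected payoff against Forehand: (-1)p + 2(1−p) = −3p + 2; against Backhand: 10p + 1(1−p) = 9p + 1.
Setting these equal: −3p + 2 = 9p + 1 ⇒ −12p = -1 ⇒ p = 1/12, and the value is (-3)·(1/12) + 2 = 7/4.
For the receiver: with q = P(Forehand), equating Left's and Right's payoffs gives −11q + 10 = q + 1 ⇒ q = 3/4.

1/4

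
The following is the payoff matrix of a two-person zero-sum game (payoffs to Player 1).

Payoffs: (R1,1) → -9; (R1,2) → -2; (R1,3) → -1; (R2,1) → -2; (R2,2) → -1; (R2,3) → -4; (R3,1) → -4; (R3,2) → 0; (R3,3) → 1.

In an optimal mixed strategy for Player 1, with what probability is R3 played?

Row minima: R1 → -9, R2 → -4, R3 → -4; maximin = -4.
Column maxima: 1 → -2, 2 → 0, 3 → 1; minimax = -2.
-4 ≠ -2, so there is no saddle point; optimal play is mixed.
R1 is strictly dominated by R3, so Player 1 never plays it.
2 is strictly dominated by 1 (it gives Player 1 strictly more in every row), so Player 2 never plays it.
On the remaining 2×2 (R2, R3 vs 1, 3):
Let Player 1 play R2 with probability p. Expected payoff against 1: (-2)p + (-4)(1−p) = 2p − 4; against 3: (-4)p + 1(1−p) = −5p + 1.
Setting these equal: 2p − 4 = −5p + 1 ⇒ 7p = 5 ⇒ p = 5/7, and the value is (2)·(5/7) − 4 = -18/7.
For Player 2: with q = P(1), equating R2's and R3's payoffs gives 2q − 4 = −5q + 1 ⇒ q = 5/7.

2/7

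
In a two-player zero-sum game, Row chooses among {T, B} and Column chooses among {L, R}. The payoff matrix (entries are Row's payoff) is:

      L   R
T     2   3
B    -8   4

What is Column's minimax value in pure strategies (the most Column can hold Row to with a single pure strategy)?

Column maxima: L → 2, R → 4.
The smallest of these is 2.

2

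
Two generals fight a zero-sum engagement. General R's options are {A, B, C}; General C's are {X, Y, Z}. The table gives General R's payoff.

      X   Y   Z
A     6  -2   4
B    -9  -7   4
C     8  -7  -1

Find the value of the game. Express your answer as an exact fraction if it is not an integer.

Row minima: A → -2, B → -9, C → -7; maximin = -2.
Column maxima: X → 8, Y → -2, Z → 4; minimax = -2.
Since maximin = minimax = -2, there is a saddle point and the value is -2.

-2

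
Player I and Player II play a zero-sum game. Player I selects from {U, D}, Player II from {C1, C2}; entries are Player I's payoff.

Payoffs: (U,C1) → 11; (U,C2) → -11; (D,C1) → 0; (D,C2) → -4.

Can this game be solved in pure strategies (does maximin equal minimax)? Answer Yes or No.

Yes

Row minima: U → -11, D → -4; maximin = -4.
Column maxima: C1 → 11, C2 → -4; minimax = -4.
maximin = minimax = -4, so a saddle point exists.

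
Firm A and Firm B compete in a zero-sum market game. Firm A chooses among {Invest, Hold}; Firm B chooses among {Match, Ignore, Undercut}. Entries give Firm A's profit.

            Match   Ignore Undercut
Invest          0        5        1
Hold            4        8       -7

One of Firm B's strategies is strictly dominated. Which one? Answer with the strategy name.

Match holds Firm A's payoff strictly below Ignore in every row: 0 < 5, 4 < 8.
So Ignore is strictly dominated for Firm B.

Ignore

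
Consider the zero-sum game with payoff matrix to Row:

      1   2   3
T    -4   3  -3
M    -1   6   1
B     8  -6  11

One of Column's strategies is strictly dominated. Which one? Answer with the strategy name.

1 holds Row's payoff strictly below 3 in every row: -4 < -3, -1 < 1, 8 < 11.
So 3 is strictly dominated for Column.

3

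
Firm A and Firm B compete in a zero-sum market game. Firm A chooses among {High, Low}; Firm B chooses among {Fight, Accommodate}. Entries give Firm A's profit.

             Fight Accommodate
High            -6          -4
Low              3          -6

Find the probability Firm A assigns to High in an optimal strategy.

Row minima: High → -6, Low → -6; maximin = -6.
Column maxima: Fight → 3, Accommodate → -4; minimax = -4.
-6 ≠ -4, so there is no saddle point; optimal play is mixed.
Let Firm A play High with probability p. Expected payoff against Fight: (-6)p + 3(1−p) = −9p + 3; against Accommodate: (-4)p + (-6)(1−p) = 2p − 6.
Setting these equal: −9p + 3 = 2p − 6 ⇒ −11p = -9 ⇒ p = 9/11, and the value is (-9)·(9/11) + 3 = -48/11.
For Firm B: with q = P(Fight), equating High's and Low's payoffs gives −2q − 4 = 9q − 6 ⇒ q = 2/11.

9/11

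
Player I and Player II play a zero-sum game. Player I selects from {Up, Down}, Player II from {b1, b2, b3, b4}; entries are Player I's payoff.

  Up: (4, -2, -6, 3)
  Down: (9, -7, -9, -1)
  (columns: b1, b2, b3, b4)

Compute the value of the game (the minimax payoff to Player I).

Row minima: Up → -6, Down → -9; maximin = -6.
Column maxima: b1 → 9, b2 → -2, b3 → -6, b4 → 3; minimax = -6.
Since maximin = minimax = -6, there is a saddle point and the value is -6.

-6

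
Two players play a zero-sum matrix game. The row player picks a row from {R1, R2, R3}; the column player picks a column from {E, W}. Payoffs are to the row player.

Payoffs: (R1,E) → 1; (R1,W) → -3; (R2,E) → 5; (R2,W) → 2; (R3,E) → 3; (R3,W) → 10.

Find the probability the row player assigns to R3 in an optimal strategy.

3/10

Row minima: R1 → -3, R2 → 2, R3 → 3; maximin = 3.
Column maxima: E → 5, W → 10; minimax = 5.
3 ≠ 5, so there is no saddle point; optimal play is mixed.
R1 is strictly dominated by R2, so the row player never plays it.
On the remaining 2×2 (R2, R3 vs E, W):
Let the row player play R2 with probability p. Expected payoff against E: 5p + 3(1−p) = 2p + 3; against W: 2p + 10(1−p) = −8p + 10.
Setting these equal: 2p + 3 = −8p + 10 ⇒ 10p = 7 ⇒ p = 7/10, and the value is (2)·(7/10) + 3 = 22/5.
For the column player: with q = P(E), equating R2's and R3's payoffs gives 3q + 2 = −7q + 10 ⇒ q = 4/5.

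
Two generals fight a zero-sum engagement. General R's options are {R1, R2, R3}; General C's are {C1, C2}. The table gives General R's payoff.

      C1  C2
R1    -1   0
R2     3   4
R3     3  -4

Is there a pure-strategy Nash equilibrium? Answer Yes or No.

Yes

Row minima: R1 → -1, R2 → 3, R3 → -4; maximin = 3.
Column maxima: C1 → 3, C2 → 4; minimax = 3.
maximin = minimax = 3, so a saddle point exists.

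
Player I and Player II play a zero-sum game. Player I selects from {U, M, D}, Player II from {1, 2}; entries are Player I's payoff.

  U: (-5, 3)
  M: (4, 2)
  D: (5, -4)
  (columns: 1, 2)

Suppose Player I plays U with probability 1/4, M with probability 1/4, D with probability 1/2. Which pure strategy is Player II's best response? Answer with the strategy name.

If Player II plays 1, Player I's expected payoff is (1/4)·(-5) + (1/4)·4 + (1/2)·5 = 9/4.
If Player II plays 2, Player I's expected payoff is (1/4)·3 + (1/4)·2 + (1/2)·(-4) = -3/4.
Player II minimizes Player I's payoff; the smallest is -3/4, so the best response is 2.

2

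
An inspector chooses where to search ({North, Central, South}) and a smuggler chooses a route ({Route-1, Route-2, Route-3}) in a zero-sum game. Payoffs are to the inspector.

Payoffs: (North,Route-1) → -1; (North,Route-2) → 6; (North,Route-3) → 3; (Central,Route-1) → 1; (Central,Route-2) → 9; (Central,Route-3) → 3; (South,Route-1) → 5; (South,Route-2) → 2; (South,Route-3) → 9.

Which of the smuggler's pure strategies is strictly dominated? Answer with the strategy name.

Route-1 holds the inspector's payoff strictly below Route-3 in every row: -1 < 3, 1 < 3, 5 < 9.
So Route-3 is strictly dominated for the smuggler.

Route-3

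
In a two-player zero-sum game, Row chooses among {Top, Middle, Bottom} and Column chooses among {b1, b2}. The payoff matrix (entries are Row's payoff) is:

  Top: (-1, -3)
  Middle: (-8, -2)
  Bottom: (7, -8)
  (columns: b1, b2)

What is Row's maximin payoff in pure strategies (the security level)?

Row minima: Top → -3, Middle → -8, Bottom → -8.
The best of these is -3.

-3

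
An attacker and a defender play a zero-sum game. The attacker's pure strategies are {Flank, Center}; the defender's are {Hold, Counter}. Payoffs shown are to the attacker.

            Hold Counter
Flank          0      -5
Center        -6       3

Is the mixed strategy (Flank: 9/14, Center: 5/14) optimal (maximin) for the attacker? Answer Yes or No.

Against Hold this mix gives (9/14)·0 + (5/14)·(-6) = -15/7.
Against Counter this mix gives (9/14)·(-5) + (5/14)·3 = -15/7.
All of the defender's active replies (Hold, Counter) yield -15/7, and no column does worse for the attacker. The mix makes the defender indifferent and guarantees -15/7, so it is optimal.

Yes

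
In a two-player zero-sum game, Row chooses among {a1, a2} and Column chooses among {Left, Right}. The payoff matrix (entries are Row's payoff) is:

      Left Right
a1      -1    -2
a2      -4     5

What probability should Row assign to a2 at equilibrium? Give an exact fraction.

1/10

Row minima: a1 → -2, a2 → -4; maximin = -2.
Column maxima: Left → -1, Right → 5; minimax = -1.
-2 ≠ -1, so there is no saddle point; optimal play is mixed.
Let Row play a1 with probability p. Expected payoff against Left: (-1)p + (-4)(1−p) = 3p − 4; against Right: (-2)p + 5(1−p) = −7p + 5.
Setting these equal: 3p − 4 = −7p + 5 ⇒ 10p = 9 ⇒ p = 9/10, and the value is (3)·(9/10) − 4 = -13/10.
For Column: with q = P(Left), equating a1's and a2's payoffs gives q − 2 = −9q + 5 ⇒ q = 7/10.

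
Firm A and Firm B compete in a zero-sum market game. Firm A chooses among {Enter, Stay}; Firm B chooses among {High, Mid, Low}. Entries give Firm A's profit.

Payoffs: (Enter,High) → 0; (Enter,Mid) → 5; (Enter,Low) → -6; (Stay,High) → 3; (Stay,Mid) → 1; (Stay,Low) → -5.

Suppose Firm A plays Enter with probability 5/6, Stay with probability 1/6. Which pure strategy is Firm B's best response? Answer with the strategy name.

Low

If Firm B plays High, Firm A's expected payoff is (5/6)·0 + (1/6)·3 = 1/2.
If Firm B plays Mid, Firm A's expected payoff is (5/6)·5 + (1/6)·1 = 13/3.
If Firm B plays Low, Firm A's expected payoff is (5/6)·(-6) + (1/6)·(-5) = -35/6.
Firm B minimizes Firm A's payoff; the smallest is -35/6, so the best response is Low.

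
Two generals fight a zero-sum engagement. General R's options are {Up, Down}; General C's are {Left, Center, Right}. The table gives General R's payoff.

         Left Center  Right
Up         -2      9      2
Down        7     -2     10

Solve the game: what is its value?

Row minima: Up → -2, Down → -2; maximin = -2.
Column maxima: Left → 7, Center → 9, Right → 10; minimax = 7.
-2 ≠ 7, so there is no saddle point; optimal play is mixed.
Right is strictly dominated by Left (it gives General R strictly more in every row), so General C never plays it.
On the remaining 2×2 (Up, Down vs Left, Center):
Let General R play Up with probability p. Expected payoff against Left: (-2)p + 7(1−p) = −9p + 7; against Center: 9p + (-2)(1−p) = 11p − 2.
Setting these equal: −9p + 7 = 11p − 2 ⇒ −20p = -9 ⇒ p = 9/20, and the value is (-9)·(9/20) + 7 = 59/20.
For General C: with q = P(Left), equating Up's and Down's payoffs gives −11q + 9 = 9q − 2 ⇒ q = 11/20.

59/20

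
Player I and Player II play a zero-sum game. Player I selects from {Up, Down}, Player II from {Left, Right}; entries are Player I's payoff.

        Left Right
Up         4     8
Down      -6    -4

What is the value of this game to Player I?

4

Row minima: Up → 4, Down → -6; maximin = 4.
Column maxima: Left → 4, Right → 8; minimax = 4.
Since maximin = minimax = 4, there is a saddle point and the value is 4.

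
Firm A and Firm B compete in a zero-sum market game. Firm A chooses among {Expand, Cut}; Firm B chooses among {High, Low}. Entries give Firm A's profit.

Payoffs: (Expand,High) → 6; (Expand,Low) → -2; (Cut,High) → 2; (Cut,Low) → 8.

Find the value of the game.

Row minima: Expand → -2, Cut → 2; maximin = 2.
Column maxima: High → 6, Low → 8; minimax = 6.
2 ≠ 6, so there is no saddle point; optimal play is mixed.
Let Firm A play Expand with probability p. Expected payoff against High: 6p + 2(1−p) = 4p + 2; against Low: (-2)p + 8(1−p) = −10p + 8.
Setting these equal: 4p + 2 = −10p + 8 ⇒ 14p = 6 ⇒ p = 3/7, and the value is (4)·(3/7) + 2 = 26/7.
For Firm B: with q = P(High), equating Expand's and Cut's payoffs gives 8q − 2 = −6q + 8 ⇒ q = 5/7.

26/7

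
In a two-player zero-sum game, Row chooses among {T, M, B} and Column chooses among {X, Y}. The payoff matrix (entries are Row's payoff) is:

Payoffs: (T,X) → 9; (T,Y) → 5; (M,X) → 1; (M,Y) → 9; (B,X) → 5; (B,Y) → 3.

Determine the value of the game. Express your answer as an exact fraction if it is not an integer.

19/3

Row minima: T → 5, M → 1, B → 3; maximin = 5.
Column maxima: X → 9, Y → 9; minimax = 9.
5 ≠ 9, so there is no saddle point; optimal play is mixed.
B is strictly dominated by T, so Row never plays it.
On the remaining 2×2 (T, M vs X, Y):
Let Row play T with probability p. Expected payoff against X: 9p + 1(1−p) = 8p + 1; against Y: 5p + 9(1−p) = −4p + 9.
Setting these equal: 8p + 1 = −4p + 9 ⇒ 12p = 8 ⇒ p = 2/3, and the value is (8)·(2/3) + 1 = 19/3.
For Column: with q = P(X), equating T's and M's payoffs gives 4q + 5 = −8q + 9 ⇒ q = 1/3.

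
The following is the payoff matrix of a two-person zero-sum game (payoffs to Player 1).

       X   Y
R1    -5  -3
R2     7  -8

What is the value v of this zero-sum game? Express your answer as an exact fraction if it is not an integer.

Row minima: R1 → -5, R2 → -8; maximin = -5.
Column maxima: X → 7, Y → -3; minimax = -3.
-5 ≠ -3, so there is no saddle point; optimal play is mixed.
Let Player 1 play R1 with probability p. Expected payoff against X: (-5)p + 7(1−p) = −12p + 7; against Y: (-3)p + (-8)(1−p) = 5p − 8.
Setting these equal: −12p + 7 = 5p − 8 ⇒ −17p = -15 ⇒ p = 15/17, and the value is (-12)·(15/17) + 7 = -61/17.
For Player 2: with q = P(X), equating R1's and R2's payoffs gives −2q − 3 = 15q − 8 ⇒ q = 5/17.

-61/17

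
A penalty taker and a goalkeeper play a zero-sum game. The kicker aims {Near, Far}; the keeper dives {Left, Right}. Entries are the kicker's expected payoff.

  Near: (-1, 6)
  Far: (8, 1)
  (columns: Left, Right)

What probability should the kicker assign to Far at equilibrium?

Row minima: Near → -1, Far → 1; maximin = 1.
Column maxima: Left → 8, Right → 6; minimax = 6.
1 ≠ 6, so there is no saddle point; optimal play is mixed.
Let the kicker play Near with probability p. Expected payoff against Left: (-1)p + 8(1−p) = −9p + 8; against Right: 6p + 1(1−p) = 5p + 1.
Setting these equal: −9p + 8 = 5p + 1 ⇒ −14p = -7 ⇒ p = 1/2, and the value is (-9)·(1/2) + 8 = 7/2.
For the keeper: with q = P(Left), equating Near's and Far's payoffs gives −7q + 6 = 7q + 1 ⇒ q = 5/14.

1/2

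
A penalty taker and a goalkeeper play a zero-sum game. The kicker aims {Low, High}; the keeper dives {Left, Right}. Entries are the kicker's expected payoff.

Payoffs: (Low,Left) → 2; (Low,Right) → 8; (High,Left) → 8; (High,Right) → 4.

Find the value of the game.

28/5

Row minima: Low → 2, High → 4; maximin = 4.
Column maxima: Left → 8, Right → 8; minimax = 8.
4 ≠ 8, so there is no saddle point; optimal play is mixed.
Let the kicker play Low with probability p. Expected payoff against Left: 2p + 8(1−p) = −6p + 8; against Right: 8p + 4(1−p) = 4p + 4.
Setting these equal: −6p + 8 = 4p + 4 ⇒ −10p = -4 ⇒ p = 2/5, and the value is (-6)·(2/5) + 8 = 28/5.
For the keeper: with q = P(Left), equating Low's and High's payoffs gives −6q + 8 = 4q + 4 ⇒ q = 2/5.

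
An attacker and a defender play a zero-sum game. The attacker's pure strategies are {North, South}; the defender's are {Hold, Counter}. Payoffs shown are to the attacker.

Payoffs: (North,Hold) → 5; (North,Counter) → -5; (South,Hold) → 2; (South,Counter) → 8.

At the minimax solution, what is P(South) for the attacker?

Row minima: North → -5, South → 2; maximin = 2.
Column maxima: Hold → 5, Counter → 8; minimax = 5.
2 ≠ 5, so there is no saddle point; optimal play is mixed.
Let the attacker play North with probability p. Expected payoff against Hold: 5p + 2(1−p) = 3p + 2; against Counter: (-5)p + 8(1−p) = −13p + 8.
Setting these equal: 3p + 2 = −13p + 8 ⇒ 16p = 6 ⇒ p = 3/8, and the value is (3)·(3/8) + 2 = 25/8.
For the defender: with q = P(Hold), equating North's and South's payoffs gives 10q − 5 = −6q + 8 ⇒ q = 13/16.

5/8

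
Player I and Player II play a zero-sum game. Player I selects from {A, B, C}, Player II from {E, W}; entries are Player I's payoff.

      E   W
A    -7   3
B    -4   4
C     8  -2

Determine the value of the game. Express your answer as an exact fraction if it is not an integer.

Row minima: A → -7, B → -4, C → -2; maximin = -2.
Column maxima: E → 8, W → 4; minimax = 4.
-2 ≠ 4, so there is no saddle point; optimal play is mixed.
A is strictly dominated by B, so Player I never plays it.
On the remaining 2×2 (B, C vs E, W):
Let Player I play B with probability p. Expected payoff against E: (-4)p + 8(1−p) = −12p + 8; against W: 4p + (-2)(1−p) = 6p − 2.
Setting these equal: −12p + 8 = 6p − 2 ⇒ −18p = -10 ⇒ p = 5/9, and the value is (-12)·(5/9) + 8 = 4/3.
For Player II: with q = P(E), equating B's and C's payoffs gives −8q + 4 = 10q − 2 ⇒ q = 1/3.

4/3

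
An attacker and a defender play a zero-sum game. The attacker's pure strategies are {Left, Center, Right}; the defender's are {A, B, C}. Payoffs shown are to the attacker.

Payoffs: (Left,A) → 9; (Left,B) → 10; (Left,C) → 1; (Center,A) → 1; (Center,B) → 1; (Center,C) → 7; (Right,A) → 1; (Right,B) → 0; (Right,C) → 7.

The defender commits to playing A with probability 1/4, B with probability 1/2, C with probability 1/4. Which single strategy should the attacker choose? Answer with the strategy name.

Expected payoff of Left: (1/4)·9 + (1/2)·10 + (1/4)·1 = 15/2.
Expected payoff of Center: (1/4)·1 + (1/2)·1 + (1/4)·7 = 5/2.
Expected payoff of Right: (1/4)·1 + (1/2)·0 + (1/4)·7 = 2.
The largest is 15/2, so the attacker's best response is Left.

Left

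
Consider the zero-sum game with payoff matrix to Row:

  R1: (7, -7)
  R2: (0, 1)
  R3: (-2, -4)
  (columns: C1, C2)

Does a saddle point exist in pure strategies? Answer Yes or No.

No

Row minima: R1 → -7, R2 → 0, R3 → -4; maximin = 0.
Column maxima: C1 → 7, C2 → 1; minimax = 1.
0 ≠ 1, so no pure-strategy equilibrium exists.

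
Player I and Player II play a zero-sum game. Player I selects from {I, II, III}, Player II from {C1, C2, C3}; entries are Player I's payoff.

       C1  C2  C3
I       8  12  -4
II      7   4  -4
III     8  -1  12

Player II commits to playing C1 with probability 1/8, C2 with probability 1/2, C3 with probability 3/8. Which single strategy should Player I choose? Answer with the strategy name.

I

Expected payoff of I: (1/8)·8 + (1/2)·12 + (3/8)·(-4) = 11/2.
Expected payoff of II: (1/8)·7 + (1/2)·4 + (3/8)·(-4) = 11/8.
Expected payoff of III: (1/8)·8 + (1/2)·(-1) + (3/8)·12 = 5.
The largest is 11/2, so Player I's best response is I.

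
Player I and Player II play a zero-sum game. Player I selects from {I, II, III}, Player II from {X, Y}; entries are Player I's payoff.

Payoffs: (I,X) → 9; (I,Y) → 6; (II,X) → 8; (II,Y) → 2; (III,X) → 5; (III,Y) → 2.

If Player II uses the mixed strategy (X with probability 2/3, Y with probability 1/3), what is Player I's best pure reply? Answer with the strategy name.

Expected payoff of I: (2/3)·9 + (1/3)·6 = 8.
Expected payoff of II: (2/3)·8 + (1/3)·2 = 6.
Expected payoff of III: (2/3)·5 + (1/3)·2 = 4.
The largest is 8, so Player I's best response is I.

I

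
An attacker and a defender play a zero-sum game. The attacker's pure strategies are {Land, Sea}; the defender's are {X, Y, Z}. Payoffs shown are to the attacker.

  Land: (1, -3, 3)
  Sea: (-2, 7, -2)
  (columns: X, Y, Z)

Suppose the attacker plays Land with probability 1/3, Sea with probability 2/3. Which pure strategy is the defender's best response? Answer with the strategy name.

If the defender plays X, the attacker's expected payoff is (1/3)·1 + (2/3)·(-2) = -1.
If the defender plays Y, the attacker's expected payoff is (1/3)·(-3) + (2/3)·7 = 11/3.
If the defender plays Z, the attacker's expected payoff is (1/3)·3 + (2/3)·(-2) = -1/3.
The defender minimizes the attacker's payoff; the smallest is -1, so the best response is X.

X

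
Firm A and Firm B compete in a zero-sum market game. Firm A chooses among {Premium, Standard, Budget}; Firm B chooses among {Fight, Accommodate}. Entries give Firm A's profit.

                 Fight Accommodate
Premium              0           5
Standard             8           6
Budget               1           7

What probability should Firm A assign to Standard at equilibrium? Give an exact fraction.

Row minima: Premium → 0, Standard → 6, Budget → 1; maximin = 6.
Column maxima: Fight → 8, Accommodate → 7; minimax = 7.
6 ≠ 7, so there is no saddle point; optimal play is mixed.
Premium is strictly dominated by Standard, so Firm A never plays it.
On the remaining 2×2 (Standard, Budget vs Fight, Accommodate):
Let Firm A play Standard with probability p. Expected payoff against Fight: 8p + 1(1−p) = 7p + 1; against Accommodate: 6p + 7(1−p) = −p + 7.
Setting these equal: 7p + 1 = −p + 7 ⇒ 8p = 6 ⇒ p = 3/4, and the value is (7)·(3/4) + 1 = 25/4.
For Firm B: with q = P(Fight), equating Standard's and Budget's payoffs gives 2q + 6 = −6q + 7 ⇒ q = 1/8.

3/4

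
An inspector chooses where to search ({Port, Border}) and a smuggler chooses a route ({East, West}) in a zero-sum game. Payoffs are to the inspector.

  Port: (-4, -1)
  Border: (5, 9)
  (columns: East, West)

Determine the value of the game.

5

Row minima: Port → -4, Border → 5; maximin = 5.
Column maxima: East → 5, West → 9; minimax = 5.
Since maximin = minimax = 5, there is a saddle point and the value is 5.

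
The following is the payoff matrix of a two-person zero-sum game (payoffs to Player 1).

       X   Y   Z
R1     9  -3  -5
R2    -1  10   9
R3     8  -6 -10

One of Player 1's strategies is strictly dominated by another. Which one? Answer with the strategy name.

R1 gives a strictly higher payoff than R3 against every column: 9 > 8, -3 > -6, -5 > -10.
So R3 is strictly dominated and Player 1 never plays it.

R3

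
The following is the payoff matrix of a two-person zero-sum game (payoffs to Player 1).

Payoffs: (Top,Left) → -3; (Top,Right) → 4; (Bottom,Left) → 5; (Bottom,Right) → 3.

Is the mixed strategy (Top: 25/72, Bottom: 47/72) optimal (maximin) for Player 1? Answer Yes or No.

No

Against Left this mix gives (25/72)·(-3) + (47/72)·5 = 20/9.
Against Right this mix gives (25/72)·4 + (47/72)·3 = 241/72.
Player 2 will play Left, holding Player 1 to 20/9. Shifting weight toward the row that does better against Left would raise this floor (the equalizing mix achieves 29/9 against both Left and Right), so the proposed strategy is not optimal.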